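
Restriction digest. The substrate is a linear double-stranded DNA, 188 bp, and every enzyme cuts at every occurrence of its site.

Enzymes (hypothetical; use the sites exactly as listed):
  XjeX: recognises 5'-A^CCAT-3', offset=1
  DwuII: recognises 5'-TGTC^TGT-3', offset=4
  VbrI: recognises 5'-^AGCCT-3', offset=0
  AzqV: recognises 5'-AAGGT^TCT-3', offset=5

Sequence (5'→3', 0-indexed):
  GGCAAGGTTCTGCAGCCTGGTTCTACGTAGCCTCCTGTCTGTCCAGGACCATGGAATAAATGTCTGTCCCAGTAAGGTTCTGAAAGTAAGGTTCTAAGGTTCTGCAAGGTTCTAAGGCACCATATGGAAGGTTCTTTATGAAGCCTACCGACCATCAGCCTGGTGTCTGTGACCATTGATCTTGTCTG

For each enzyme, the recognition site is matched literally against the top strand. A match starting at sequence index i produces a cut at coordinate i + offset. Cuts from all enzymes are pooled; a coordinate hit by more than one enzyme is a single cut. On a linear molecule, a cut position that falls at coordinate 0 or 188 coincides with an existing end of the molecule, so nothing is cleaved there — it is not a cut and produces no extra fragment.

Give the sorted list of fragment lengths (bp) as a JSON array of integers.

Site scan:
  XjeX (ACCAT, off=1): starts [47, 118, 150, 171] → cuts [48, 119, 151, 172]
  DwuII (TGTCTGT, off=4): starts [35, 60, 163] → cuts [39, 64, 167]
  VbrI (AGCCT, off=0): starts [13, 28, 141, 156] → cuts [13, 28, 141, 156]
  AzqV (AAGGTTCT, off=5): starts [3, 73, 87, 95, 105, 127] → cuts [8, 78, 92, 100, 110, 132]

All cut coordinates (distinct, sorted): [8, 13, 28, 39, 48, 64, 78, 92, 100, 110, 119, 132, 141, 151, 156, 167, 172]

Fragments:
  [0,8): 8 bp
  [8,13): 5 bp
  [13,28): 15 bp
  [28,39): 11 bp
  [39,48): 9 bp
  [48,64): 16 bp
  [64,78): 14 bp
  [78,92): 14 bp
  [92,100): 8 bp
  [100,110): 10 bp
  [110,119): 9 bp
  [119,132): 13 bp
  [132,141): 9 bp
  [141,151): 10 bp
  [151,156): 5 bp
  [156,167): 11 bp
  [167,172): 5 bp
  [172,188): 16 bp

[5,5,5,8,8,9,9,9,10,10,11,11,13,14,14,15,16,16]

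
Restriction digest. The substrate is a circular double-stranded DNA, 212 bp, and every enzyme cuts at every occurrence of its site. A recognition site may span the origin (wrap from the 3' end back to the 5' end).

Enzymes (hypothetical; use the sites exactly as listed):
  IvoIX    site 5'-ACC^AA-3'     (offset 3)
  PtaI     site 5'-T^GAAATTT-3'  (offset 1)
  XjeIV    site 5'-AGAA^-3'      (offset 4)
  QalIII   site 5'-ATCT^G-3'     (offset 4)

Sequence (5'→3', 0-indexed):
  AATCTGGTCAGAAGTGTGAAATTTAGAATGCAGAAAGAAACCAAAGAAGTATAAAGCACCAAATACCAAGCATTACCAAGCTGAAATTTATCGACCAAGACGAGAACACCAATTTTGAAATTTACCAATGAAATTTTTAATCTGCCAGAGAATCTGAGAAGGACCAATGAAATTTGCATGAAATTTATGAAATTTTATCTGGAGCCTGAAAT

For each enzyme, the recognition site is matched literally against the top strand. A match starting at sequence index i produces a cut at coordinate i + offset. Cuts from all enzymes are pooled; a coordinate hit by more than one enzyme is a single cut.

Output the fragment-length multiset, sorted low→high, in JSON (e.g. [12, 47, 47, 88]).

[3,3,3,3,4,4,4,5,5,5,6,6,7,7,8,9,9,10,10,10,11,11,12,12,14,14,17]

Site scan:
  IvoIX ACCAA/3: at [39, 57, 64, 74, 93, 107, 123, 162] ⇒ [42, 60, 67, 77, 96, 110, 126, 165]
  PtaI TGAAATTT/1: at [16, 81, 115, 128, 167, 178, 187] ⇒ [17, 82, 116, 129, 168, 179, 188]
  XjeIV AGAA/4: at [9, 24, 31, 35, 44, 102, 148, 156] ⇒ [13, 28, 35, 39, 48, 106, 152, 160]
  QalIII ATCTG/4: at [1, 139, 151, 196] ⇒ [5, 143, 155, 200]

Pooled cuts: [5, 13, 17, 28, 35, 39, 42, 48, 60, 67, 77, 82, 96, 106, 110, 116, 126, 129, 143, 152, 155, 160, 165, 168, 179, 188, 200]

Fragment lengths:
  5→13: 8 bp
  13→17: 4 bp
  17→28: 11 bp
  28→35: 7 bp
  35→39: 4 bp
  39→42: 3 bp
  42→48: 6 bp
  48→60: 12 bp
  60→67: 7 bp
  67→77: 10 bp
  77→82: 5 bp
  82→96: 14 bp
  96→106: 10 bp
  106→110: 4 bp
  110→116: 6 bp
  116→126: 10 bp
  126→129: 3 bp
  129→143: 14 bp
  143→152: 9 bp
  152→155: 3 bp
  155→160: 5 bp
  160→165: 5 bp
  165→168: 3 bp
  168→179: 11 bp
  179→188: 9 bp
  188→200: 12 bp
  200→5 (wrap): 212-200+5 = 17 bp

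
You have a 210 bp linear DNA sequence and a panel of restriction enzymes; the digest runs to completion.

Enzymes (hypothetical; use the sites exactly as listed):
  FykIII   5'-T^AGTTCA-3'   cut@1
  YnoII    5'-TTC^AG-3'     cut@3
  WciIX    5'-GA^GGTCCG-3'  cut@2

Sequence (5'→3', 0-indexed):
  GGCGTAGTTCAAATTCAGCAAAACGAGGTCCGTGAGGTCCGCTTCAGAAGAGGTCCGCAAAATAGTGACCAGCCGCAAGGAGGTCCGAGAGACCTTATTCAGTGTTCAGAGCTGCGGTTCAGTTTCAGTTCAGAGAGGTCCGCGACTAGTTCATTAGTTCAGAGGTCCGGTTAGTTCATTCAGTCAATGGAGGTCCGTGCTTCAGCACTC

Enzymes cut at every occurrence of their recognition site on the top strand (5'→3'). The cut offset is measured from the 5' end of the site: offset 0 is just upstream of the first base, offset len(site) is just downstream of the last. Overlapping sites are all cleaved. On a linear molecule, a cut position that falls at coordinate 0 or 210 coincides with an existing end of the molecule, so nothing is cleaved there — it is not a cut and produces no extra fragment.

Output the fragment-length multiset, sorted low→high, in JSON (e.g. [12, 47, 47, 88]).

[3,5,5,5,5,6,6,7,7,8,9,9,9,10,10,10,11,11,12,13,19,30]

Per-enzyme occurrences:
  FykIII (TAGTTCA, off=1): starts [4, 146, 154, 171] → cuts [5, 147, 155, 172]
  YnoII (TTCAG, off=3): starts [13, 42, 97, 104, 117, 123, 128, 157, 178, 200] → cuts [16, 45, 100, 107, 120, 126, 131, 160, 181, 203]
  WciIX (GAGGTCCG, off=2): starts [24, 33, 49, 79, 134, 161, 189] → cuts [26, 35, 51, 81, 136, 163, 191]

Pooled cuts: [5, 16, 26, 35, 45, 51, 81, 100, 107, 120, 126, 131, 136, 147, 155, 160, 163, 172, 181, 191, 203]

Fragments:
  [0,5): 5 bp
  [5,16): 11 bp
  [16,26): 10 bp
  [26,35): 9 bp
  [35,45): 10 bp
  [45,51): 6 bp
  [51,81): 30 bp
  [81,100): 19 bp
  [100,107): 7 bp
  [107,120): 13 bp
  [120,126): 6 bp
  [126,131): 5 bp
  [131,136): 5 bp
  [136,147): 11 bp
  [147,155): 8 bp
  [155,160): 5 bp
  [160,163): 3 bp
  [163,172): 9 bp
  [172,181): 9 bp
  [181,191): 10 bp
  [191,203): 12 bp
  [203,210): 7 bp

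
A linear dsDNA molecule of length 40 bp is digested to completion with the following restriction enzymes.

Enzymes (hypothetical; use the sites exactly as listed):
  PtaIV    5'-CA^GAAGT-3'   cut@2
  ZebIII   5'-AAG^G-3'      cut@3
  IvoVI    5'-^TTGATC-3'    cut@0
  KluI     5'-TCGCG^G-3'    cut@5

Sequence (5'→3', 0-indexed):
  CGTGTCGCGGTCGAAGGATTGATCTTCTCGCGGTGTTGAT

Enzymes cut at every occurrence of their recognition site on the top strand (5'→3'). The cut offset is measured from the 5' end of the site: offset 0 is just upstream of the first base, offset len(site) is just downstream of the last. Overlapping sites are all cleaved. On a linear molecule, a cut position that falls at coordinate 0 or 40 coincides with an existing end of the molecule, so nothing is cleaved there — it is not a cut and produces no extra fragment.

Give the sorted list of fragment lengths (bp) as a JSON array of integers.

Per-enzyme occurrences:
  PtaIV (CAGAAGT, off=2): no sites
  ZebIII AAGG/3: at [13] ⇒ [16]
  IvoVI TTGATC/0: at [18] ⇒ [18]
  KluI TCGCGG/5: at [4, 27] ⇒ [9, 32]

Pooled cuts: [9, 16, 18, 32]

Fragments:
  [0,9): 9 bp
  [9,16): 7 bp
  [16,18): 2 bp
  [18,32): 14 bp
  [32,40): 8 bp

[2,7,8,9,14]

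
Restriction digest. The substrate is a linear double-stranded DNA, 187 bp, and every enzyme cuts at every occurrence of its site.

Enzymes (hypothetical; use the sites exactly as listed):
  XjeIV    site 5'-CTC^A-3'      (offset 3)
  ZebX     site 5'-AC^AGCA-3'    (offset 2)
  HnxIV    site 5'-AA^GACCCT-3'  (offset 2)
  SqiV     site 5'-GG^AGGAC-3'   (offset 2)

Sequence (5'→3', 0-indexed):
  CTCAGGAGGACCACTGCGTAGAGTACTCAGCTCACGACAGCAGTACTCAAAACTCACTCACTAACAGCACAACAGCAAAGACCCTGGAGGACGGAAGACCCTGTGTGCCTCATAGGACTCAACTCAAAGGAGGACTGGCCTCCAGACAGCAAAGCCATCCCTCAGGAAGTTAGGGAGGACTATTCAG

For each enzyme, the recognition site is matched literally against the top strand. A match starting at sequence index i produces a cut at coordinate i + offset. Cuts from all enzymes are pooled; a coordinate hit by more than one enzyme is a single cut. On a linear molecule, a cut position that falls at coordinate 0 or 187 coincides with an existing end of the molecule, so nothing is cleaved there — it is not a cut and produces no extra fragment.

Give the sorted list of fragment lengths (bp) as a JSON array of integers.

[3,3,4,5,5,5,5,6,6,7,8,8,9,9,10,12,12,15,16,17,22]

Site scan:
  XjeIV CTCA/3: at [0, 25, 30, 45, 52, 56, 108, 117, 122, 160] ⇒ [3, 28, 33, 48, 55, 59, 111, 120, 125, 163]
  ZebX ACAGCA/2: at [36, 63, 71, 145] ⇒ [38, 65, 73, 147]
  HnxIV AAGACCCT/2: at [77, 94] ⇒ [79, 96]
  SqiV GGAGGAC/2: at [4, 85, 128, 173] ⇒ [6, 87, 130, 175]

Pooled cuts: [3, 6, 28, 33, 38, 48, 55, 59, 65, 73, 79, 87, 96, 111, 120, 125, 130, 147, 163, 175]

Fragments:
  [0,3): 3 bp
  [3,6): 3 bp
  [6,28): 22 bp
  [28,33): 5 bp
  [33,38): 5 bp
  [38,48): 10 bp
  [48,55): 7 bp
  [55,59): 4 bp
  [59,65): 6 bp
  [65,73): 8 bp
  [73,79): 6 bp
  [79,87): 8 bp
  [87,96): 9 bp
  [96,111): 15 bp
  [111,120): 9 bp
  [120,125): 5 bp
  [125,130): 5 bp
  [130,147): 17 bp
  [147,163): 16 bp
  [163,175): 12 bp
  [175,187): 12 bp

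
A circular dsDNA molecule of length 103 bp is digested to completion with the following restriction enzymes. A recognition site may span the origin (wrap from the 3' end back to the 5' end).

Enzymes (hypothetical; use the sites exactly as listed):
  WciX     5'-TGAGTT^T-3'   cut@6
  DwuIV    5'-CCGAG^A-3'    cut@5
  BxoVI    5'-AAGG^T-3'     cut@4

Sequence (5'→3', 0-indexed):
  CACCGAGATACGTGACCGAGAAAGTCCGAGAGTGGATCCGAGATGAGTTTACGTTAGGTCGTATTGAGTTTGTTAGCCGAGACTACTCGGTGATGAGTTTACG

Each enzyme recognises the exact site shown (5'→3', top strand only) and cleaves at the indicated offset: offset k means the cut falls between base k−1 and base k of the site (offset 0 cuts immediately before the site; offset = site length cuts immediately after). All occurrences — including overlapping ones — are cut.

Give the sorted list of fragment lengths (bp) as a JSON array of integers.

[7,10,11,11,12,13,18,21]

Scan for sites:
  WciX TGAGTTT/6: at [43, 64, 93] ⇒ [49, 70, 99]
  DwuIV CCGAGA/5: at [2, 15, 25, 37, 76] ⇒ [7, 20, 30, 42, 81]
  BxoVI (AAGGT, off=4): no sites

All cut coordinates (distinct, sorted): [7, 20, 30, 42, 49, 70, 81, 99]

Fragments:
  7→20: 13 bp
  20→30: 10 bp
  30→42: 12 bp
  42→49: 7 bp
  49→70: 21 bp
  70→81: 11 bp
  81→99: 18 bp
  99→7 (wrap): 103-99+7 = 11 bp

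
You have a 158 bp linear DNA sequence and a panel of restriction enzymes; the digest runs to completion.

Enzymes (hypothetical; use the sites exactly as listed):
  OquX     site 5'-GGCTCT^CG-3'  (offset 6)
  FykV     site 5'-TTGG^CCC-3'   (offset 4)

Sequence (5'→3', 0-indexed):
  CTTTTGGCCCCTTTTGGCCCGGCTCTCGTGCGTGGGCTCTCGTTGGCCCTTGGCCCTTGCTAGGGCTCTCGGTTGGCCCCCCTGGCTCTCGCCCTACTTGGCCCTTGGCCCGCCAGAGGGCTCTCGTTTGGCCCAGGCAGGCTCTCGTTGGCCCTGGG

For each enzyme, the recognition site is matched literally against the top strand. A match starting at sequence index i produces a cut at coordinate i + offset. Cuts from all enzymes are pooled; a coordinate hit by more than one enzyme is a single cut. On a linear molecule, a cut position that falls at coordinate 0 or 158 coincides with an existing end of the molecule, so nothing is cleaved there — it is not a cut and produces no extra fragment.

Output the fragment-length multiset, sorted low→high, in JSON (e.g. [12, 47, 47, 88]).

Site scan:
  OquX (GGCTCTCG, off=6): starts [20, 34, 63, 83, 118, 139] → cuts [26, 40, 69, 89, 124, 145]
  FykV (TTGGCCC, off=4): starts [3, 13, 42, 49, 72, 97, 104, 127, 147] → cuts [7, 17, 46, 53, 76, 101, 108, 131, 151]

Pooled cuts: [7, 17, 26, 40, 46, 53, 69, 76, 89, 101, 108, 124, 131, 145, 151]

Fragments:
  [0,7): 7 bp
  [7,17): 10 bp
  [17,26): 9 bp
  [26,40): 14 bp
  [40,46): 6 bp
  [46,53): 7 bp
  [53,69): 16 bp
  [69,76): 7 bp
  [76,89): 13 bp
  [89,101): 12 bp
  [101,108): 7 bp
  [108,124): 16 bp
  [124,131): 7 bp
  [131,145): 14 bp
  [145,151): 6 bp
  [151,158): 7 bp

[6,6,7,7,7,7,7,7,9,10,12,13,14,14,16,16]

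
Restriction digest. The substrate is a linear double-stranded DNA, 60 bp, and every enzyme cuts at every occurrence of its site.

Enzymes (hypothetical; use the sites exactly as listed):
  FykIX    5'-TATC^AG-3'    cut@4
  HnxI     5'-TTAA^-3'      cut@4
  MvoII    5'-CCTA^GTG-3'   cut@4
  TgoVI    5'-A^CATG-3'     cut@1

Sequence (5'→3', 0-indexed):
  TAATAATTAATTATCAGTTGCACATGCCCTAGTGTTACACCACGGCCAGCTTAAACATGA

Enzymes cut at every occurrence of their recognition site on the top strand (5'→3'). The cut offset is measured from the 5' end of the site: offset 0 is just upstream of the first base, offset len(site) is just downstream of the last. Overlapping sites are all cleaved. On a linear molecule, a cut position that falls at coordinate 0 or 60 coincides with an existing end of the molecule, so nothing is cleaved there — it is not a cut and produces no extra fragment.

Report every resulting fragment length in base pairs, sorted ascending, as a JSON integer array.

Site scan:
  FykIX TATCAG/4: at [11] ⇒ [15]
  HnxI TTAA/4: at [6, 50] ⇒ [10, 54]
  MvoII CCTAGTG/4: at [27] ⇒ [31]
  TgoVI ACATG/1: at [21, 54] ⇒ [22, 55]

Pooled cuts: [10, 15, 22, 31, 54, 55]

Fragment lengths:
  [0,10): 10 bp
  [10,15): 5 bp
  [15,22): 7 bp
  [22,31): 9 bp
  [31,54): 23 bp
  [54,55): 1 bp
  [55,60): 5 bp

[1,5,5,7,9,10,23]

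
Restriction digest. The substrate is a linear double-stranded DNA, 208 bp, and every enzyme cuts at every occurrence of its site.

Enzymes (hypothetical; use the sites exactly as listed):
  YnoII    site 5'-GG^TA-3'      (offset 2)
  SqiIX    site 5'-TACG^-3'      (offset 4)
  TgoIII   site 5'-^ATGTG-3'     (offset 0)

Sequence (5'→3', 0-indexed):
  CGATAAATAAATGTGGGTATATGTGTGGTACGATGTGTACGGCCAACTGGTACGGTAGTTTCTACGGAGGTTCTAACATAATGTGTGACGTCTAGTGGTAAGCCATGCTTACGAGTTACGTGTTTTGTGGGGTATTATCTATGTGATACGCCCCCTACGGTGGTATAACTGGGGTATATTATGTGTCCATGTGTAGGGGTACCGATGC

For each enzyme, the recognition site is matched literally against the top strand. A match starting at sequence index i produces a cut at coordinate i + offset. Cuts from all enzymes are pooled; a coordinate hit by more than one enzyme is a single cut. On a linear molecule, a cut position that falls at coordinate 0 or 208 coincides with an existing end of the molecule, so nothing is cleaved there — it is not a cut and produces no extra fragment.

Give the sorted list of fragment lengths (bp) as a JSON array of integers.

Site scan:
  YnoII GGTA/2: at [15, 26, 48, 53, 96, 130, 161, 172, 197] ⇒ [17, 28, 50, 55, 98, 132, 163, 174, 199]
  SqiIX TACG/4: at [28, 37, 50, 62, 109, 116, 146, 155] ⇒ [32, 41, 54, 66, 113, 120, 150, 159]
  TgoIII ATGTG/0: at [10, 20, 32, 80, 140, 180, 188] ⇒ [10, 20, 32, 80, 140, 180, 188]

All cut coordinates (distinct, sorted): [10, 17, 20, 28, 32, 41, 50, 54, 55, 66, 80, 98, 113, 120, 132, 140, 150, 159, 163, 174, 180, 188, 199]

Fragments:
  [0,10): 10 bp
  [10,17): 7 bp
  [17,20): 3 bp
  [20,28): 8 bp
  [28,32): 4 bp
  [32,41): 9 bp
  [41,50): 9 bp
  [50,54): 4 bp
  [54,55): 1 bp
  [55,66): 11 bp
  [66,80): 14 bp
  [80,98): 18 bp
  [98,113): 15 bp
  [113,120): 7 bp
  [120,132): 12 bp
  [132,140): 8 bp
  [140,150): 10 bp
  [150,159): 9 bp
  [159,163): 4 bp
  [163,174): 11 bp
  [174,180): 6 bp
  [180,188): 8 bp
  [188,199): 11 bp
  [199,208): 9 bp

[1,3,4,4,4,6,7,7,8,8,8,9,9,9,9,10,10,11,11,11,12,14,15,18]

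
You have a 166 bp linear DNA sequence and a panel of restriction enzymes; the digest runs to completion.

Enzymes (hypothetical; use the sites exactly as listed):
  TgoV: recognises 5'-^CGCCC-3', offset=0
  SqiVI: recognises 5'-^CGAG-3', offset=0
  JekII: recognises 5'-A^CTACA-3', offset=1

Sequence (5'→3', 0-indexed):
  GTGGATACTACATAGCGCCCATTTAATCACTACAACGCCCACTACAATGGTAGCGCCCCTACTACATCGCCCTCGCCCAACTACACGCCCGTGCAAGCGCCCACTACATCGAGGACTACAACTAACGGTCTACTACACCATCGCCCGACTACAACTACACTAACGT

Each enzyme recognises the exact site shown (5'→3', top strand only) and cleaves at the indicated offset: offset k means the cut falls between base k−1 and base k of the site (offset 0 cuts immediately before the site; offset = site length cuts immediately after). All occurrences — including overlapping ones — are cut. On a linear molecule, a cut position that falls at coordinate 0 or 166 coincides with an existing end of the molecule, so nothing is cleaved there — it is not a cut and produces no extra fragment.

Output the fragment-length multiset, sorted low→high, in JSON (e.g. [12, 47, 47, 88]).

Per-enzyme occurrences:
  TgoV (CGCCC, off=0): starts [15, 35, 53, 67, 73, 85, 97, 141] → cuts [15, 35, 53, 67, 73, 85, 97, 141]
  SqiVI (CGAG, off=0): starts [109] → cuts [109]
  JekII (ACTACA, off=1): starts [6, 28, 40, 60, 79, 102, 114, 131, 147, 153] → cuts [7, 29, 41, 61, 80, 103, 115, 132, 148, 154]

All cut coordinates (distinct, sorted): [7, 15, 29, 35, 41, 53, 61, 67, 73, 80, 85, 97, 103, 109, 115, 132, 141, 148, 154]

Fragment lengths:
  [0,7): 7 bp
  [7,15): 8 bp
  [15,29): 14 bp
  [29,35): 6 bp
  [35,41): 6 bp
  [41,53): 12 bp
  [53,61): 8 bp
  [61,67): 6 bp
  [67,73): 6 bp
  [73,80): 7 bp
  [80,85): 5 bp
  [85,97): 12 bp
  [97,103): 6 bp
  [103,109): 6 bp
  [109,115): 6 bp
  [115,132): 17 bp
  [132,141): 9 bp
  [141,148): 7 bp
  [148,154): 6 bp
  [154,166): 12 bp

[5,6,6,6,6,6,6,6,6,7,7,7,8,8,9,12,12,12,14,17]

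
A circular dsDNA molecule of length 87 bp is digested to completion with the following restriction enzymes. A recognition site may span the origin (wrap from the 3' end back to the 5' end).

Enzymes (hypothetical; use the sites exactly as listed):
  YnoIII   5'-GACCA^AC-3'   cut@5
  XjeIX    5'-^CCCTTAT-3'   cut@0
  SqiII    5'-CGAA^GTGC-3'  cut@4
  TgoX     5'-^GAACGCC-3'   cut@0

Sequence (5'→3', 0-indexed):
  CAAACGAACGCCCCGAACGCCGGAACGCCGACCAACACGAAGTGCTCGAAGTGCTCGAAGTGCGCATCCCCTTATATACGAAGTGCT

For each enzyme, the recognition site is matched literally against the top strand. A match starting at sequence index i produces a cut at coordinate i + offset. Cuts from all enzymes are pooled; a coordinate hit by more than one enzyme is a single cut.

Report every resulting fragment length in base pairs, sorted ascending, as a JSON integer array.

Scan for sites:
  YnoIII (GACCAAC, off=5): starts [29] → cuts [34]
  XjeIX (CCCTTAT, off=0): starts [68] → cuts [68]
  SqiII (CGAAGTGC, off=4): starts [37, 46, 55, 78] → cuts [41, 50, 59, 82]
  TgoX (GAACGCC, off=0): starts [5, 14, 22] → cuts [5, 14, 22]

Pooled cuts: [5, 14, 22, 34, 41, 50, 59, 68, 82]

Fragment lengths:
  5→14: 9 bp
  14→22: 8 bp
  22→34: 12 bp
  34→41: 7 bp
  41→50: 9 bp
  50→59: 9 bp
  59→68: 9 bp
  68→82: 14 bp
  82→5 (wrap): 87-82+5 = 10 bp

[7,8,9,9,9,9,10,12,14]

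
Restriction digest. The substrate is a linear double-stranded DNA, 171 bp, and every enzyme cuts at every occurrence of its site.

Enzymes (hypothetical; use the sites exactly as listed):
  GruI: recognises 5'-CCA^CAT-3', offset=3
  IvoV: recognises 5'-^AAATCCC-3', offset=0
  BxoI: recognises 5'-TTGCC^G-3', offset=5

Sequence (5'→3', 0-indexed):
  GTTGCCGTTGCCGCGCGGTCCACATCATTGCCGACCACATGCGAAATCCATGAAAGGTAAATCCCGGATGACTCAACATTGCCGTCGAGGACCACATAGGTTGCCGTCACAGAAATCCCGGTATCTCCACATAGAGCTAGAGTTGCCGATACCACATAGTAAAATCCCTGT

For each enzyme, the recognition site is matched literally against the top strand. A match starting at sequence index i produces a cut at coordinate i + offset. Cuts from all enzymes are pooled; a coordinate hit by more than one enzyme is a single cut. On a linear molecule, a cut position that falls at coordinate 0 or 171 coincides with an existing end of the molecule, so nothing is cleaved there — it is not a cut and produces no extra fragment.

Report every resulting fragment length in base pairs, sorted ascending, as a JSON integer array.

[5,6,6,7,7,7,10,10,10,11,11,17,18,21,25]

Scan for sites:
  GruI CCACAT/3: at [19, 34, 91, 126, 151] ⇒ [22, 37, 94, 129, 154]
  IvoV AAATCCC/0: at [58, 112, 161] ⇒ [58, 112, 161]
  BxoI TTGCCG/5: at [1, 7, 27, 78, 100, 142] ⇒ [6, 12, 32, 83, 105, 147]

All cut coordinates (distinct, sorted): [6, 12, 22, 32, 37, 58, 83, 94, 105, 112, 129, 147, 154, 161]

Fragment lengths:
  [0,6): 6 bp
  [6,12): 6 bp
  [12,22): 10 bp
  [22,32): 10 bp
  [32,37): 5 bp
  [37,58): 21 bp
  [58,83): 25 bp
  [83,94): 11 bp
  [94,105): 11 bp
  [105,112): 7 bp
  [112,129): 17 bp
  [129,147): 18 bp
  [147,154): 7 bp
  [154,161): 7 bp
  [161,171): 10 bp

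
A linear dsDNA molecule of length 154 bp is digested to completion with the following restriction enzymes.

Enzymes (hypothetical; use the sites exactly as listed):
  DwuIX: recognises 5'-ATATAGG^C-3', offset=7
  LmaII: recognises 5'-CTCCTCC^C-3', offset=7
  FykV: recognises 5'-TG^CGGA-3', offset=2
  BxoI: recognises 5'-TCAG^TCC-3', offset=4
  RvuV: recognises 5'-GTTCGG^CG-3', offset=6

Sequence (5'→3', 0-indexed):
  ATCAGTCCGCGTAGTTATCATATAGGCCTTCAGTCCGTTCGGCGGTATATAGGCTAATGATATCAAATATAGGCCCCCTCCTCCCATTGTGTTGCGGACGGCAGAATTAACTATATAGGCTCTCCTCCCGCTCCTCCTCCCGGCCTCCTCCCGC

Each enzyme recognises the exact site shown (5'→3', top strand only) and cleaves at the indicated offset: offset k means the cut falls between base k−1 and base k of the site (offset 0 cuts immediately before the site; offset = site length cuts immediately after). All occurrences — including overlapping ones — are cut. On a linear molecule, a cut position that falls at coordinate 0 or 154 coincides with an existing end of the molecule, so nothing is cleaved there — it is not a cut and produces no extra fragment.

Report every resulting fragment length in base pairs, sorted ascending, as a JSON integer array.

Site scan:
  DwuIX (ATATAGGC, off=7): starts [19, 46, 66, 112] → cuts [26, 53, 73, 119]
  LmaII (CTCCTCCC, off=7): starts [77, 121, 133, 144] → cuts [84, 128, 140, 151]
  FykV (TGCGGA, off=2): starts [92] → cuts [94]
  BxoI (TCAGTCC, off=4): starts [1, 29] → cuts [5, 33]
  RvuV (GTTCGGCG, off=6): starts [36] → cuts [42]

Pooled cuts: [5, 26, 33, 42, 53, 73, 84, 94, 119, 128, 140, 151]

Fragments:
  [0,5): 5 bp
  [5,26): 21 bp
  [26,33): 7 bp
  [33,42): 9 bp
  [42,53): 11 bp
  [53,73): 20 bp
  [73,84): 11 bp
  [84,94): 10 bp
  [94,119): 25 bp
  [119,128): 9 bp
  [128,140): 12 bp
  [140,151): 11 bp
  [151,154): 3 bp

[3,5,7,9,9,10,11,11,11,12,20,21,25]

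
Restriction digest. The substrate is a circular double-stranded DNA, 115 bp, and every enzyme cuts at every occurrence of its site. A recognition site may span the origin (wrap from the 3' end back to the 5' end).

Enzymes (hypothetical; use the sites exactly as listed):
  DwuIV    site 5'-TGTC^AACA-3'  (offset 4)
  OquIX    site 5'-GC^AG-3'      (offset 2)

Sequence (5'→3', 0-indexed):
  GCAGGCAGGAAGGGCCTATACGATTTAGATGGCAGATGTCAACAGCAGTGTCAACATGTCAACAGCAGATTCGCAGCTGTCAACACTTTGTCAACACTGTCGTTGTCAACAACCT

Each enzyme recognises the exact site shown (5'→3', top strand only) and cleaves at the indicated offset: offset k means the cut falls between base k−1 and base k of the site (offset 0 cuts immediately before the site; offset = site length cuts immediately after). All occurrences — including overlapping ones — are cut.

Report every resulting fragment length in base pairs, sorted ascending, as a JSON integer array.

Per-enzyme occurrences:
  DwuIV (TGTCAACA, off=4): starts [36, 48, 56, 77, 88, 103] → cuts [40, 52, 60, 81, 92, 107]
  OquIX (GCAG, off=2): starts [0, 4, 31, 44, 64, 72] → cuts [2, 6, 33, 46, 66, 74]

All cut coordinates (distinct, sorted): [2, 6, 33, 40, 46, 52, 60, 66, 74, 81, 92, 107]

Fragment lengths:
  2→6: 4 bp
  6→33: 27 bp
  33→40: 7 bp
  40→46: 6 bp
  46→52: 6 bp
  52→60: 8 bp
  60→66: 6 bp
  66→74: 8 bp
  74→81: 7 bp
  81→92: 11 bp
  92→107: 15 bp
  107→2 (wrap): 115-107+2 = 10 bp

[4,6,6,6,7,7,8,8,10,11,15,27]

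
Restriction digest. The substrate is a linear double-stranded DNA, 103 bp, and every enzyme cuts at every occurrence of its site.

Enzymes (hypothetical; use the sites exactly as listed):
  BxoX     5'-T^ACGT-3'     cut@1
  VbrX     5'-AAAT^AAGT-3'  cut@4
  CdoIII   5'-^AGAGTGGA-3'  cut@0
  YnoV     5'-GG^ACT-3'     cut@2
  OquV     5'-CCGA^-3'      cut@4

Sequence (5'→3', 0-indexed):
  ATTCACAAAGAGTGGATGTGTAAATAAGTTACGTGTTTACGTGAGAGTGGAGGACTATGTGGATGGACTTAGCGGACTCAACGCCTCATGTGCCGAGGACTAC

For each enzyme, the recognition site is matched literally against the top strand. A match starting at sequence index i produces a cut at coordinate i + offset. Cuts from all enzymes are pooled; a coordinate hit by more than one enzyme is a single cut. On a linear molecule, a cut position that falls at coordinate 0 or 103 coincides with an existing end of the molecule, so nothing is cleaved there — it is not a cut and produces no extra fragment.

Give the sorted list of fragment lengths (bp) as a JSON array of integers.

[2,5,5,5,8,8,9,10,13,17,21]

Site scan:
  BxoX TACGT/1: at [29, 37] ⇒ [30, 38]
  VbrX AAATAAGT/4: at [21] ⇒ [25]
  CdoIII AGAGTGGA/0: at [8, 43] ⇒ [8, 43]
  YnoV GGACT/2: at [51, 64, 73, 96] ⇒ [53, 66, 75, 98]
  OquV CCGA/4: at [92] ⇒ [96]

All cut coordinates (distinct, sorted): [8, 25, 30, 38, 43, 53, 66, 75, 96, 98]

Fragment lengths:
  [0,8): 8 bp
  [8,25): 17 bp
  [25,30): 5 bp
  [30,38): 8 bp
  [38,43): 5 bp
  [43,53): 10 bp
  [53,66): 13 bp
  [66,75): 9 bp
  [75,96): 21 bp
  [96,98): 2 bp
  [98,103): 5 bp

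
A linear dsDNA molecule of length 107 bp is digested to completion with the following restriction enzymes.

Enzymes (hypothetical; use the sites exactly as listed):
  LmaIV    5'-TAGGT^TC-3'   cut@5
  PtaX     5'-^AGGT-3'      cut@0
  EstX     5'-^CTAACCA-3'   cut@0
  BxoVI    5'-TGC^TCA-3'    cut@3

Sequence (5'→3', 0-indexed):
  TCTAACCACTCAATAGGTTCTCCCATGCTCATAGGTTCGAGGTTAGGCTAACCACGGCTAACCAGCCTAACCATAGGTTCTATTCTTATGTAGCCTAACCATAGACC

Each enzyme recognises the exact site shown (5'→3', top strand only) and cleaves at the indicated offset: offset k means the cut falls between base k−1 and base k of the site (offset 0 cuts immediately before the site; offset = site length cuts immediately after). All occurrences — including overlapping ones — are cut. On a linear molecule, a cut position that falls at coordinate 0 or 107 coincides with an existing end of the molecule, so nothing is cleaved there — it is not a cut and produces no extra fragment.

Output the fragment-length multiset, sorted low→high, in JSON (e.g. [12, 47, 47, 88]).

Per-enzyme occurrences:
  LmaIV TAGGTTC/5: at [13, 31, 73] ⇒ [18, 36, 78]
  PtaX AGGT/0: at [14, 32, 39, 74] ⇒ [14, 32, 39, 74]
  EstX CTAACCA/0: at [1, 47, 57, 66, 94] ⇒ [1, 47, 57, 66, 94]
  BxoVI TGCTCA/3: at [25] ⇒ [28]

All cut coordinates (distinct, sorted): [1, 14, 18, 28, 32, 36, 39, 47, 57, 66, 74, 78, 94]

Fragment lengths:
  [0,1): 1 bp
  [1,14): 13 bp
  [14,18): 4 bp
  [18,28): 10 bp
  [28,32): 4 bp
  [32,36): 4 bp
  [36,39): 3 bp
  [39,47): 8 bp
  [47,57): 10 bp
  [57,66): 9 bp
  [66,74): 8 bp
  [74,78): 4 bp
  [78,94): 16 bp
  [94,107): 13 bp

[1,3,4,4,4,4,8,8,9,10,10,13,13,16]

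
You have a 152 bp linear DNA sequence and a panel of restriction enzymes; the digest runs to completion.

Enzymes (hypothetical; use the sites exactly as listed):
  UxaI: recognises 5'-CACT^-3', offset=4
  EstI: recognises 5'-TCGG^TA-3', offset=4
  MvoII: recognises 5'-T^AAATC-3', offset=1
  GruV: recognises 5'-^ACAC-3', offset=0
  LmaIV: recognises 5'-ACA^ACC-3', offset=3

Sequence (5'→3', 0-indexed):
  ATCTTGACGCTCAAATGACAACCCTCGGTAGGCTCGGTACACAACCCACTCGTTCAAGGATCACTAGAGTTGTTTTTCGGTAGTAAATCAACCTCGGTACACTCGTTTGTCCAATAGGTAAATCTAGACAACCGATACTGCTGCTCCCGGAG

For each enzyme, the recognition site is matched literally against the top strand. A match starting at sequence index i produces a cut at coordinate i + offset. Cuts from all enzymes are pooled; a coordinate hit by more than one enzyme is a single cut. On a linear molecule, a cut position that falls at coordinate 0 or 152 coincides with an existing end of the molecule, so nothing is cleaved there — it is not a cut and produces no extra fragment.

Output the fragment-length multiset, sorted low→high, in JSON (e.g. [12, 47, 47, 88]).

[1,1,4,5,5,7,8,9,11,13,15,15,16,20,22]

Site scan:
  UxaI (CACT, off=4): starts [46, 61, 99] → cuts [50, 65, 103]
  EstI (TCGGTA, off=4): starts [24, 33, 76, 93] → cuts [28, 37, 80, 97]
  MvoII (TAAATC, off=1): starts [83, 118] → cuts [84, 119]
  GruV (ACAC, off=0): starts [38, 98] → cuts [38, 98]
  LmaIV (ACAACC, off=3): starts [17, 40, 127] → cuts [20, 43, 130]

Pooled cuts: [20, 28, 37, 38, 43, 50, 65, 80, 84, 97, 98, 103, 119, 130]

Fragments:
  [0,20): 20 bp
  [20,28): 8 bp
  [28,37): 9 bp
  [37,38): 1 bp
  [38,43): 5 bp
  [43,50): 7 bp
  [50,65): 15 bp
  [65,80): 15 bp
  [80,84): 4 bp
  [84,97): 13 bp
  [97,98): 1 bp
  [98,103): 5 bp
  [103,119): 16 bp
  [119,130): 11 bp
  [130,152): 22 bp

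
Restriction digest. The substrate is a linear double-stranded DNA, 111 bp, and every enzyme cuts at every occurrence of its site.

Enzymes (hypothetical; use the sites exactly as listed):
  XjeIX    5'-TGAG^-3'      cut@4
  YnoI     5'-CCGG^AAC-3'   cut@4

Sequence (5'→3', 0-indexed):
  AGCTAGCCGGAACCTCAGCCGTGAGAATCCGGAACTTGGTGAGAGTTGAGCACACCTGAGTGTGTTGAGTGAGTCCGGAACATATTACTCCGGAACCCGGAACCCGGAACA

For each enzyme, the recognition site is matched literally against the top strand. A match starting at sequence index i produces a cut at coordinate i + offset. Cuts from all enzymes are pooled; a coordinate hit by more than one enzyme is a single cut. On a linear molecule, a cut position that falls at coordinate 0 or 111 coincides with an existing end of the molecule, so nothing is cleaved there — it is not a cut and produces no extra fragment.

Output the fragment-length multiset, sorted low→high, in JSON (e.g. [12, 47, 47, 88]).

[4,4,5,7,7,7,7,9,10,10,11,15,15]

Site scan:
  XjeIX (TGAG, off=4): starts [21, 39, 46, 56, 65, 69] → cuts [25, 43, 50, 60, 69, 73]
  YnoI (CCGGAAC, off=4): starts [6, 28, 74, 89, 96, 103] → cuts [10, 32, 78, 93, 100, 107]

All cut coordinates (distinct, sorted): [10, 25, 32, 43, 50, 60, 69, 73, 78, 93, 100, 107]

Fragments:
  [0,10): 10 bp
  [10,25): 15 bp
  [25,32): 7 bp
  [32,43): 11 bp
  [43,50): 7 bp
  [50,60): 10 bp
  [60,69): 9 bp
  [69,73): 4 bp
  [73,78): 5 bp
  [78,93): 15 bp
  [93,100): 7 bp
  [100,107): 7 bp
  [107,111): 4 bp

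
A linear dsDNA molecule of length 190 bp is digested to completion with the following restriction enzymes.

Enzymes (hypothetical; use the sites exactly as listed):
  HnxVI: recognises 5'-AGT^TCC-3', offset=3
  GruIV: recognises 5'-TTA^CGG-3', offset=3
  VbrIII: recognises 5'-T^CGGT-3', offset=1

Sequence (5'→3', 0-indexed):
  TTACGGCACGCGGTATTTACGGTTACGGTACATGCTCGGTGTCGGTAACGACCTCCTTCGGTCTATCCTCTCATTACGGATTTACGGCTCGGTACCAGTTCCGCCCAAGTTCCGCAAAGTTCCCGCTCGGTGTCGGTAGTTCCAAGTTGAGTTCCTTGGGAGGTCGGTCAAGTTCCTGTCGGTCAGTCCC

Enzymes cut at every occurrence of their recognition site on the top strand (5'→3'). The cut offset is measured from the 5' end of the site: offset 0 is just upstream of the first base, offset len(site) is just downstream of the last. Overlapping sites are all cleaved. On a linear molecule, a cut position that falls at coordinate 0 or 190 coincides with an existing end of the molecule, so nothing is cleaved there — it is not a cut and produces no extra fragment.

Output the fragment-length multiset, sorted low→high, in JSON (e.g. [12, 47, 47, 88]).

Scan for sites:
  HnxVI AGTTCC/3: at [96, 107, 117, 137, 149, 170] ⇒ [99, 110, 120, 140, 152, 173]
  GruIV TTACGG/3: at [0, 16, 22, 73, 81] ⇒ [3, 19, 25, 76, 84]
  VbrIII TCGGT/1: at [35, 41, 57, 88, 126, 132, 163, 178] ⇒ [36, 42, 58, 89, 127, 133, 164, 179]

All cut coordinates (distinct, sorted): [3, 19, 25, 36, 42, 58, 76, 84, 89, 99, 110, 120, 127, 133, 140, 152, 164, 173, 179]

Fragments:
  [0,3): 3 bp
  [3,19): 16 bp
  [19,25): 6 bp
  [25,36): 11 bp
  [36,42): 6 bp
  [42,58): 16 bp
  [58,76): 18 bp
  [76,84): 8 bp
  [84,89): 5 bp
  [89,99): 10 bp
  [99,110): 11 bp
  [110,120): 10 bp
  [120,127): 7 bp
  [127,133): 6 bp
  [133,140): 7 bp
  [140,152): 12 bp
  [152,164): 12 bp
  [164,173): 9 bp
  [173,179): 6 bp
  [179,190): 11 bp

[3,5,6,6,6,6,7,7,8,9,10,10,11,11,11,12,12,16,16,18]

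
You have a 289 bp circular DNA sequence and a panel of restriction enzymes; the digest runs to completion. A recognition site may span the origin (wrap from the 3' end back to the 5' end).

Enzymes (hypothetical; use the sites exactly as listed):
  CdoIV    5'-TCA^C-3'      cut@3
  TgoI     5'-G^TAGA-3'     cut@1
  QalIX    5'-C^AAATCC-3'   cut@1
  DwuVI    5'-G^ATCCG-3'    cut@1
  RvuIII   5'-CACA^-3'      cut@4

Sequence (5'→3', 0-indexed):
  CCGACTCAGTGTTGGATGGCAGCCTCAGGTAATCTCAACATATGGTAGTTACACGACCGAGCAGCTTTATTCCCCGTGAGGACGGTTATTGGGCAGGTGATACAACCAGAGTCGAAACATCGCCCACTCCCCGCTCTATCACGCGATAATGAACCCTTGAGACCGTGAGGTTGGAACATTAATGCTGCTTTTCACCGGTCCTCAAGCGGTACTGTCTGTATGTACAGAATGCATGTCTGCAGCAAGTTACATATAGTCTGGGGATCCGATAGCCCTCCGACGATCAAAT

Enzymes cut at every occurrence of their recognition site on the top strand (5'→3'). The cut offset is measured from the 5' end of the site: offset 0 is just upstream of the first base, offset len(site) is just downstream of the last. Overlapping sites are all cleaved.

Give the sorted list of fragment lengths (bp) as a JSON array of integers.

Scan for sites:
  CdoIV TCAC/3: at [138, 191] ⇒ [141, 194]
  TgoI (GTAGA, off=1): no sites
  QalIX CAAATCC/1: at [284] ⇒ [285]
  DwuVI GATCCG/1: at [262] ⇒ [263]
  RvuIII (CACA, off=4): no sites

All cut coordinates (distinct, sorted): [141, 194, 263, 285]

Fragments:
  141→194: 53 bp
  194→263: 69 bp
  263→285: 22 bp
  285→141 (wrap): 289-285+141 = 145 bp

[22,53,69,145]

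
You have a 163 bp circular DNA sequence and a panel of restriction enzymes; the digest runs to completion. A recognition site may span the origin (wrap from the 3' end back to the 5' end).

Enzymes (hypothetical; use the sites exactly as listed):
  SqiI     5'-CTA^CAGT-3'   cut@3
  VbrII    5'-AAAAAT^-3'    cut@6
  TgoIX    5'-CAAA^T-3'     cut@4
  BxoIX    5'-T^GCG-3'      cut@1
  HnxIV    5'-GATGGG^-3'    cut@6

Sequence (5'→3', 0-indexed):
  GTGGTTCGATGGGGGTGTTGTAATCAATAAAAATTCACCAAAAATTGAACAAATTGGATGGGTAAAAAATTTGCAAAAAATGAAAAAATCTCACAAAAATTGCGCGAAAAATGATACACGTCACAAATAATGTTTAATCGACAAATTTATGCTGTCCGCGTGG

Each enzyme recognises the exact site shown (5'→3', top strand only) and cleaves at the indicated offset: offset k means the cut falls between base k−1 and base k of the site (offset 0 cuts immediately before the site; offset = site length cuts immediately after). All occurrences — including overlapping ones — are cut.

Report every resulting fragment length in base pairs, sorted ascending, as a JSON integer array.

Per-enzyme occurrences:
  SqiI (CTACAGT, off=3): no sites
  VbrII (AAAAAT, off=6): starts [28, 39, 64, 75, 83, 94, 106] → cuts [34, 45, 70, 81, 89, 100, 112]
  TgoIX (CAAAT, off=4): starts [49, 123, 141] → cuts [53, 127, 145]
  BxoIX (TGCG, off=1): starts [100] → cuts [101]
  HnxIV (GATGGG, off=6): starts [7, 56] → cuts [13, 62]

All cut coordinates (distinct, sorted): [13, 34, 45, 53, 62, 70, 81, 89, 100, 101, 112, 127, 145]

Fragments:
  13→34: 21 bp
  34→45: 11 bp
  45→53: 8 bp
  53→62: 9 bp
  62→70: 8 bp
  70→81: 11 bp
  81→89: 8 bp
  89→100: 11 bp
  100→101: 1 bp
  101→112: 11 bp
  112→127: 15 bp
  127→145: 18 bp
  145→13 (wrap): 163-145+13 = 31 bp

[1,8,8,8,9,11,11,11,11,15,18,21,31]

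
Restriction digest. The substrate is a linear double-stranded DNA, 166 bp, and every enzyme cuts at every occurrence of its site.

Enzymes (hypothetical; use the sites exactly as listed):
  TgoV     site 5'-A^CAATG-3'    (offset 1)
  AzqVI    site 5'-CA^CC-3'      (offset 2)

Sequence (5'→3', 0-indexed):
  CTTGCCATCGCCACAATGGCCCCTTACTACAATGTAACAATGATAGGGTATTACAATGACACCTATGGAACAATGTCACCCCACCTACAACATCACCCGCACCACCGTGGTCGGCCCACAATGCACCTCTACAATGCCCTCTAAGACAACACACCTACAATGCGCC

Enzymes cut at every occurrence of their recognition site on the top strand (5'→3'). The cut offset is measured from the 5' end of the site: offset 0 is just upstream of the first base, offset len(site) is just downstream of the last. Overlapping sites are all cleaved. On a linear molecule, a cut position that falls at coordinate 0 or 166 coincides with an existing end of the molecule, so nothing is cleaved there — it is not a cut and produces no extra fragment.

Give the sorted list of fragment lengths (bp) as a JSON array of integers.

Site scan:
  TgoV (ACAATG, off=1): starts [12, 28, 36, 52, 69, 117, 130, 156] → cuts [13, 29, 37, 53, 70, 118, 131, 157]
  AzqVI (CACC, off=2): starts [59, 76, 81, 93, 99, 102, 123, 151] → cuts [61, 78, 83, 95, 101, 104, 125, 153]

All cut coordinates (distinct, sorted): [13, 29, 37, 53, 61, 70, 78, 83, 95, 101, 104, 118, 125, 131, 153, 157]

Fragment lengths:
  [0,13): 13 bp
  [13,29): 16 bp
  [29,37): 8 bp
  [37,53): 16 bp
  [53,61): 8 bp
  [61,70): 9 bp
  [70,78): 8 bp
  [78,83): 5 bp
  [83,95): 12 bp
  [95,101): 6 bp
  [101,104): 3 bp
  [104,118): 14 bp
  [118,125): 7 bp
  [125,131): 6 bp
  [131,153): 22 bp
  [153,157): 4 bp
  [157,166): 9 bp

[3,4,5,6,6,7,8,8,8,9,9,12,13,14,16,16,22]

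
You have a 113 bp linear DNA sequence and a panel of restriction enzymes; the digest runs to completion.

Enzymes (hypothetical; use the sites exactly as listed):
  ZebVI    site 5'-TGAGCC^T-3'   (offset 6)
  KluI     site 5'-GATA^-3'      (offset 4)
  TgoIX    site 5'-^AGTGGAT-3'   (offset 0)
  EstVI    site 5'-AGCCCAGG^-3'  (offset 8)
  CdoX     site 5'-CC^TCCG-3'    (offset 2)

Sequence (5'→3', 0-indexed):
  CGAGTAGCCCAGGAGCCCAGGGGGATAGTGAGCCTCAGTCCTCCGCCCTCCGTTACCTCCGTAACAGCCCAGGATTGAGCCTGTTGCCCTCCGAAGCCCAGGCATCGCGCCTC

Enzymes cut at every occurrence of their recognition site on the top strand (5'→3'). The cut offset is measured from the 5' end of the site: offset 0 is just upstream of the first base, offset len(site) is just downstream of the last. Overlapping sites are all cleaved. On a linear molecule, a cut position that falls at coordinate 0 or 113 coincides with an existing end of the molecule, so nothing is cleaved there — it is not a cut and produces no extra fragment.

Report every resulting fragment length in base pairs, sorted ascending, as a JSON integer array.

[6,7,7,7,8,8,8,9,11,13,13,16]

Scan for sites:
  ZebVI TGAGCCT/6: at [28, 75] ⇒ [34, 81]
  KluI GATA/4: at [23] ⇒ [27]
  TgoIX (AGTGGAT, off=0): no sites
  EstVI AGCCCAGG/8: at [5, 13, 65, 94] ⇒ [13, 21, 73, 102]
  CdoX CCTCCG/2: at [39, 46, 55, 87] ⇒ [41, 48, 57, 89]

All cut coordinates (distinct, sorted): [13, 21, 27, 34, 41, 48, 57, 73, 81, 89, 102]

Fragment lengths:
  [0,13): 13 bp
  [13,21): 8 bp
  [21,27): 6 bp
  [27,34): 7 bp
  [34,41): 7 bp
  [41,48): 7 bp
  [48,57): 9 bp
  [57,73): 16 bp
  [73,81): 8 bp
  [81,89): 8 bp
  [89,102): 13 bp
  [102,113): 11 bp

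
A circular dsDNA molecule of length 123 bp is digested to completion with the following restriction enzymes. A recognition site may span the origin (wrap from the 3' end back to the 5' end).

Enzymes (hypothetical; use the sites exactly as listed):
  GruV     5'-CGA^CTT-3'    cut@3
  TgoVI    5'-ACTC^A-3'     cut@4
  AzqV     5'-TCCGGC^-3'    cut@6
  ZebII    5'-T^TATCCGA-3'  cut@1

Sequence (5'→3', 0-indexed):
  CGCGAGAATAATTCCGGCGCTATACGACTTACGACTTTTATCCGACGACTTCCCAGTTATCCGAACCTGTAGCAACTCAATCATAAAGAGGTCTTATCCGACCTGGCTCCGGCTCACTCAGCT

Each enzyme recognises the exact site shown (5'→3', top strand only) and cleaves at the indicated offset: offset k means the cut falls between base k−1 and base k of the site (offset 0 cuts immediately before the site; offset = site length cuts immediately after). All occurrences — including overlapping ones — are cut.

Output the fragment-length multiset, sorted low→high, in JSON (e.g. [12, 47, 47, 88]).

Scan for sites:
  GruV CGACTT/3: at [24, 31, 45] ⇒ [27, 34, 48]
  TgoVI ACTCA/4: at [74, 115] ⇒ [78, 119]
  AzqV TCCGGC/6: at [12, 107] ⇒ [18, 113]
  ZebII TTATCCGA/1: at [37, 56, 93] ⇒ [38, 57, 94]

All cut coordinates (distinct, sorted): [18, 27, 34, 38, 48, 57, 78, 94, 113, 119]

Fragments:
  18→27: 9 bp
  27→34: 7 bp
  34→38: 4 bp
  38→48: 10 bp
  48→57: 9 bp
  57→78: 21 bp
  78→94: 16 bp
  94→113: 19 bp
  113→119: 6 bp
  119→18 (wrap): 123-119+18 = 22 bp

[4,6,7,9,9,10,16,19,21,22]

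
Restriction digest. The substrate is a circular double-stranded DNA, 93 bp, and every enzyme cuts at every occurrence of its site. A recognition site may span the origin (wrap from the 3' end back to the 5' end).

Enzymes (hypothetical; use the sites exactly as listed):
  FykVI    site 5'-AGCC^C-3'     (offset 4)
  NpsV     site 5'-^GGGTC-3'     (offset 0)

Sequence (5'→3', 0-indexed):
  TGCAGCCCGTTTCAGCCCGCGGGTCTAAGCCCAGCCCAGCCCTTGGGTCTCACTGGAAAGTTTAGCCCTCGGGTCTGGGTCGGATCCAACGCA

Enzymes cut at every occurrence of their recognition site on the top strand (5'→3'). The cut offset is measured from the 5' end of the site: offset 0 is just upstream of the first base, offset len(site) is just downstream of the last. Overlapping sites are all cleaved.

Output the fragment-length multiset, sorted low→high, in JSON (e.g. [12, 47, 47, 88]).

[3,3,3,5,5,6,10,11,23,24]

Scan for sites:
  FykVI AGCCC/4: at [3, 13, 27, 32, 37, 63] ⇒ [7, 17, 31, 36, 41, 67]
  NpsV GGGTC/0: at [20, 44, 70, 76] ⇒ [20, 44, 70, 76]

All cut coordinates (distinct, sorted): [7, 17, 20, 31, 36, 41, 44, 67, 70, 76]

Fragment lengths:
  7→17: 10 bp
  17→20: 3 bp
  20→31: 11 bp
  31→36: 5 bp
  36→41: 5 bp
  41→44: 3 bp
  44→67: 23 bp
  67→70: 3 bp
  70→76: 6 bp
  76→7 (wrap): 93-76+7 = 24 bp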